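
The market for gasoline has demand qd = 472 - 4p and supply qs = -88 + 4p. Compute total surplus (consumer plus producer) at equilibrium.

Equilibrium: 472 - 4p = -88 + 4p gives p* = 70, q* = 192.
Demand choke price: p = 118; supply starts at p = 22.
CS = ½(118 − 70)(192) = 4608; PS = ½(70 − 22)(192) = 4608.

Total surplus = 9216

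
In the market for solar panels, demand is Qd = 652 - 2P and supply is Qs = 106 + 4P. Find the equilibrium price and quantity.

P* = 91, Q* = 470

Set Qd = Qs: 652 - 2P = 106 + 4P.
546 = 6P, so P* = 91.
Q* = 652 − 2(91) = 470.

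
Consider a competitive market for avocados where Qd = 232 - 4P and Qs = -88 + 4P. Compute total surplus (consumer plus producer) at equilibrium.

Total surplus = 1296

Equilibrium: 232 - 4P = -88 + 4P gives P* = 40, Q* = 72.
Demand choke price: P = 58; supply starts at P = 22.
CS = ½(58 − 40)(72) = 648; PS = ½(40 − 22)(72) = 648.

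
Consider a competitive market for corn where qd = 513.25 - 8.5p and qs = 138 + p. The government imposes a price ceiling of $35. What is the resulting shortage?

Shortage = 42.75

Equilibrium price would be p* = 39.5, so the ceiling at 35 binds.
At p = 35: qd = 513.25 − 8.5(35) = 215.75, qs = 138 + 1(35) = 173.
Shortage = 215.75 − 173 = 42.75.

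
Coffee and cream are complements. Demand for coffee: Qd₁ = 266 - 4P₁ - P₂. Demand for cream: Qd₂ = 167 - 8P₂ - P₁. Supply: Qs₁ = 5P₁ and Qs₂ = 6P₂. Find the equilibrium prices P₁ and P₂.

Market 1: 266 - 4P₁ - P₂ = 5P₁ → 9P₁ + P₂ = 266.
Market 2: 14P₂ + P₁ = 167.
Eliminating P₂: 14×(1) − 1×(2) gives 125P₁ = 3557, so P₁ = 28.456.
Back-substitute into (2): P₂ = (167 − 1×28.456) / 14 = 9.896.

P₁ = 28.456, P₂ = 9.896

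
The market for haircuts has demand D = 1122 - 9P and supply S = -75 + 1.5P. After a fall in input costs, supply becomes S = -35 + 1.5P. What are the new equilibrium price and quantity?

P' = 2314/21, Q' = 912/7

Original equilibrium: P* = 114, Q* = 96.
New equilibrium: 1122 - 9P = -35 + 1.5P, so 1157 = 10.5P and P' = 2314/21; Q' = 1122 − 9(2314/21) = 912/7.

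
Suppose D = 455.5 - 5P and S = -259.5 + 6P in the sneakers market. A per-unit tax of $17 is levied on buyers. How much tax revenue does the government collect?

Tax revenue = 31467/22

Pre-tax equilibrium: P* = 65, Q* = 130.5.
Tax on buyers shifts demand to D = 455.5 − 5(P + 17) = 370.5 - 5P.
370.5 - 5P = -259.5 + 6P gives seller price Ps = 630/11; buyers pay Pb = 630/11 + 17 = 817/11.
New quantity: Q = 455.5 − 5(817/11) = 1851/22.
Revenue = 17 × 1851/22 = 31467/22.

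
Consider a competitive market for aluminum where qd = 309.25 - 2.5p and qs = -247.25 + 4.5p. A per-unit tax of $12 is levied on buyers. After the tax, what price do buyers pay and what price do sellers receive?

Pre-tax equilibrium: p* = 79.5, q* = 110.5.
Tax on buyers shifts demand to qd = 309.25 − 2.5(p + 12) = 279.25 - 2.5p.
279.25 - 2.5p = -247.25 + 4.5p gives seller price ps = 1053/14; buyers pay pb = 1053/14 + 12 = 1221/14.
New quantity: q = 309.25 − 2.5(1221/14) = 1277/14.

Buyers pay 1221/14, sellers receive 1053/14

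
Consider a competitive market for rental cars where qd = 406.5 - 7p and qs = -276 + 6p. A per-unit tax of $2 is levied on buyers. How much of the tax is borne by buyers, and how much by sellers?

Buyers bear 12/13, sellers bear 14/13

Pre-tax equilibrium: p* = 52.5, q* = 39.
Tax on buyers shifts demand to qd = 406.5 − 7(p + 2) = 392.5 - 7p.
392.5 - 7p = -276 + 6p gives seller price ps = 1337/26; buyers pay pb = 1337/26 + 2 = 1389/26.
New quantity: q = 406.5 − 7(1389/26) = 423/13.
Buyer burden = 1389/26 − 52.5 = 12/13; seller burden = 52.5 − 1337/26 = 14/13.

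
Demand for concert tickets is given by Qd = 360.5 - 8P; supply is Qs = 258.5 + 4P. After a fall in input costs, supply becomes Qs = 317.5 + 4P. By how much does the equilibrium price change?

ΔP = -59/12

Original equilibrium: P* = 8.5, Q* = 292.5.
New equilibrium: 360.5 - 8P = 317.5 + 4P, so 43 = 12P and P' = 43/12; Q' = 360.5 − 8(43/12) = 1991/6.
Change in price: 43/12 − 8.5 = -59/12.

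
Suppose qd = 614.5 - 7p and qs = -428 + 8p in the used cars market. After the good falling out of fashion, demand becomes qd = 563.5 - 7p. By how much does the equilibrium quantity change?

Original equilibrium: p* = 69.5, q* = 128.
New equilibrium: 563.5 - 7p = -428 + 8p, so 991.5 = 15p and p' = 66.1; q' = 563.5 − 7(66.1) = 100.8.
Change in quantity: 100.8 − 128 = -27.2.

Δq = -27.2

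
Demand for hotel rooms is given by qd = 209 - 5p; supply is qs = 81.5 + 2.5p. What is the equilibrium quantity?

Set qd = qs: 209 - 5p = 81.5 + 2.5p.
127.5 = 7.5p, so p* = 17.
q* = 209 − 5(17) = 124.

q* = 124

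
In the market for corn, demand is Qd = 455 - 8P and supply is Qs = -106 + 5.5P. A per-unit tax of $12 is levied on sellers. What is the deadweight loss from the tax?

Deadweight loss = 704/3

Pre-tax equilibrium: P* = 374/9, Q* = 1103/9.
Tax on sellers shifts supply to Qs = -106 + 5.5(P − 12) = -172 + 5.5P.
455 - 8P = -172 + 5.5P gives buyer price Pb = 418/9; sellers receive Ps = 418/9 − 12 = 310/9.
New quantity: Q = 455 − 8(418/9) = 751/9.
DWL = ½ × 12 × (1103/9 − 751/9) = 704/3.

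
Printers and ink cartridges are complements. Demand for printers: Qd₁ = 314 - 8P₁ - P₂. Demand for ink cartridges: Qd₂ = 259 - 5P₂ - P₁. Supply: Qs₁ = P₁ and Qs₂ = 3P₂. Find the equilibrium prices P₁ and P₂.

P₁ = 2253/71, P₂ = 2017/71

Market 1: 314 - 8P₁ - P₂ = P₁ → 9P₁ + P₂ = 314.
Market 2: 8P₂ + P₁ = 259.
Eliminating P₂: 8×(1) − 1×(2) gives 71P₁ = 2253, so P₁ = 2253/71.
Back-substitute into (2): P₂ = (259 − 1×2253/71) / 8 = 2017/71.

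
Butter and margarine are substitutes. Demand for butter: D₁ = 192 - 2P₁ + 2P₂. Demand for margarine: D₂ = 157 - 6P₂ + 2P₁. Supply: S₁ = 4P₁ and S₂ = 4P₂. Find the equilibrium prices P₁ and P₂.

Market 1: 192 - 2P₁ + 2P₂ = 4P₁ → 6P₁ - 2P₂ = 192.
Market 2: 10P₂ - 2P₁ = 157.
Eliminating P₂: 10×(1) + 2×(2) gives 56P₁ = 2234, so P₁ = 1117/28.
Back-substitute into (2): P₂ = (157 + 2×1117/28) / 10 = 663/28.

P₁ = 1117/28, P₂ = 663/28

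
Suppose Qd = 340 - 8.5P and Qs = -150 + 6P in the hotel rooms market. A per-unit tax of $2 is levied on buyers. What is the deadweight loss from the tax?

Deadweight loss = 204/29

Pre-tax equilibrium: P* = 980/29, Q* = 1530/29.
Tax on buyers shifts demand to Qd = 340 − 8.5(P + 2) = 323 - 8.5P.
323 - 8.5P = -150 + 6P gives seller price Ps = 946/29; buyers pay Pb = 946/29 + 2 = 1004/29.
New quantity: Q = 340 − 8.5(1004/29) = 1326/29.
DWL = ½ × 2 × (1530/29 − 1326/29) = 204/29.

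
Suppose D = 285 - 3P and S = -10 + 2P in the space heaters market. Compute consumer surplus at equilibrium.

Equilibrium: 285 - 3P = -10 + 2P gives P* = 59, Q* = 108.
Demand choke price (D = 0): P = 95.
CS = ½(95 − 59)(108) = 1944.

Consumer surplus = 1944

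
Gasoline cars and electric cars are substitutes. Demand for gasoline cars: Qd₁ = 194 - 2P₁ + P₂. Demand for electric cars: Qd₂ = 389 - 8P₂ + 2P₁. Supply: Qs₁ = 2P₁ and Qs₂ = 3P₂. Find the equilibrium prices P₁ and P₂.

P₁ = 841/14, P₂ = 324/7

Market 1: 194 - 2P₁ + P₂ = 2P₁ → 4P₁ - P₂ = 194.
Market 2: 11P₂ - 2P₁ = 389.
Eliminating P₂: 11×(1) + 1×(2) gives 42P₁ = 2523, so P₁ = 841/14.
Back-substitute into (2): P₂ = (389 + 2×841/14) / 11 = 324/7.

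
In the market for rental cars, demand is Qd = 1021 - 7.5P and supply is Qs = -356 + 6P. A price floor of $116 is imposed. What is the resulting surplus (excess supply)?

Equilibrium price would be P* = 102, so the floor at 116 binds.
At P = 116: Qd = 151, Qs = 340.
Surplus = 340 − 151 = 189.

Surplus = 189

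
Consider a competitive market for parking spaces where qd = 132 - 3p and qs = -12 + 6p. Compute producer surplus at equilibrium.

Producer surplus = 588

Equilibrium: 132 - 3p = -12 + 6p gives p* = 16, q* = 84.
Supply starts at p = 2 (where qs = 0).
PS = ½(16 − 2)(84) = 588.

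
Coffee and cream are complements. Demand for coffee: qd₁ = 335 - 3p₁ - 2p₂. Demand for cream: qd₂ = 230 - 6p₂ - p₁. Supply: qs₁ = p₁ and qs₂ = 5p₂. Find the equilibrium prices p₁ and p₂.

p₁ = 1075/14, p₂ = 195/14

Market 1: 335 - 3p₁ - 2p₂ = p₁ → 4p₁ + 2p₂ = 335.
Market 2: 11p₂ + p₁ = 230.
Eliminating p₂: 11×(1) − 2×(2) gives 42p₁ = 3225, so p₁ = 1075/14.
Back-substitute into (2): p₂ = (230 − 1×1075/14) / 11 = 195/14.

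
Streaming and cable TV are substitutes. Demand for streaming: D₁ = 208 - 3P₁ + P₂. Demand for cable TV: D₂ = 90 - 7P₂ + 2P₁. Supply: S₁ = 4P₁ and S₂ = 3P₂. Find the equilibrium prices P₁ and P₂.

P₁ = 1085/34, P₂ = 523/34

Market 1: 208 - 3P₁ + P₂ = 4P₁ → 7P₁ - P₂ = 208.
Market 2: 10P₂ - 2P₁ = 90.
Eliminating P₂: 10×(1) + 1×(2) gives 68P₁ = 2170, so P₁ = 1085/34.
Back-substitute into (2): P₂ = (90 + 2×1085/34) / 10 = 523/34.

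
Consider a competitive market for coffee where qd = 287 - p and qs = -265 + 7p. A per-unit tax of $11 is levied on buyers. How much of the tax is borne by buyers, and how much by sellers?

Pre-tax equilibrium: p* = 69, q* = 218.
Tax on buyers shifts demand to qd = 287 − 1(p + 11) = 276 - p.
276 - p = -265 + 7p gives seller price ps = 67.625; buyers pay pb = 67.625 + 11 = 78.625.
New quantity: q = 287 − 1(78.625) = 208.375.
Buyer burden = 78.625 − 69 = 9.625; seller burden = 69 − 67.625 = 1.375.

Buyers bear $9.625, sellers bear $1.375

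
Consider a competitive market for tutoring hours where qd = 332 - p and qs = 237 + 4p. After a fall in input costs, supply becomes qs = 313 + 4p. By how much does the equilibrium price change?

Δp = -15.2

Original equilibrium: p* = 19, q* = 313.
New equilibrium: 332 - p = 313 + 4p, so 19 = 5p and p' = 3.8; q' = 332 − 1(3.8) = 328.2.
Change in price: 3.8 − 19 = -15.2.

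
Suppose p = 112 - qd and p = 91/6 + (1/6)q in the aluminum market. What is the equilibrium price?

Set the two price expressions equal: 112 - q = 91/6 + (1/6)q.
581/6 = (7/6)q, so q* = 83.
p* = 112 − (1)(83) = 29.

p* = 29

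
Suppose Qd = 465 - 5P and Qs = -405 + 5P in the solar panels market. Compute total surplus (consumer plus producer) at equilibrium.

Total surplus = 180

Equilibrium: 465 - 5P = -405 + 5P gives P* = 87, Q* = 30.
Demand choke price: P = 93; supply starts at P = 81.
CS = ½(93 − 87)(30) = 90; PS = ½(87 − 81)(30) = 90.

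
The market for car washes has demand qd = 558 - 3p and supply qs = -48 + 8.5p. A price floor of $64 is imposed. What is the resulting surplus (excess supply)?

Surplus = 130

Equilibrium price would be p* = 1212/23, so the floor at 64 binds.
At p = 64: qd = 366, qs = 496.
Surplus = 496 − 366 = 130.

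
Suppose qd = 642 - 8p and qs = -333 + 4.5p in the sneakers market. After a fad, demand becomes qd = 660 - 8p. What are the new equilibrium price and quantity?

Original equilibrium: p* = 78, q* = 18.
New equilibrium: 660 - 8p = -333 + 4.5p, so 993 = 12.5p and p' = 79.44; q' = 660 − 8(79.44) = 24.48.

p' = 79.44, q' = 24.48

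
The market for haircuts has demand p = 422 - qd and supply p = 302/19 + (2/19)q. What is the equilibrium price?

p* = 382/7

Set the two price expressions equal: 422 - q = 302/19 + (2/19)q.
7716/19 = (21/19)q, so q* = 2572/7.
p* = 422 − (1)(2572/7) = 382/7.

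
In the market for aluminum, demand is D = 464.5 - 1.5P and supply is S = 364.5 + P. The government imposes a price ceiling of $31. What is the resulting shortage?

Equilibrium price would be P* = 40, so the ceiling at 31 binds.
At P = 31: D = 464.5 − 1.5(31) = 418, S = 364.5 + 1(31) = 395.5.
Shortage = 418 − 395.5 = 22.5.

Shortage = 22.5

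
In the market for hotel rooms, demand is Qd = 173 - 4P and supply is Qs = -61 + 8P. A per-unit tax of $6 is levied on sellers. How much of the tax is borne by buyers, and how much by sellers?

Pre-tax equilibrium: P* = 19.5, Q* = 95.
Tax on sellers shifts supply to Qs = -61 + 8(P − 6) = -109 + 8P.
173 - 4P = -109 + 8P gives buyer price Pb = 23.5; sellers receive Ps = 23.5 − 6 = 17.5.
New quantity: Q = 173 − 4(23.5) = 79.
Buyer burden = 23.5 − 19.5 = 4; seller burden = 19.5 − 17.5 = 2.

Buyers bear $4, sellers bear $2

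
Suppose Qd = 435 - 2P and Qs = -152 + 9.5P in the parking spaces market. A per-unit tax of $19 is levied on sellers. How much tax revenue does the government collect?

Pre-tax equilibrium: P* = 1174/23, Q* = 7657/23.
Tax on sellers shifts supply to Qs = -152 + 9.5(P − 19) = -332.5 + 9.5P.
435 - 2P = -332.5 + 9.5P gives buyer price Pb = 1535/23; sellers receive Ps = 1535/23 − 19 = 1098/23.
New quantity: Q = 435 − 2(1535/23) = 6935/23.
Revenue = 19 × 6935/23 = 131765/23.

Tax revenue = 131765/23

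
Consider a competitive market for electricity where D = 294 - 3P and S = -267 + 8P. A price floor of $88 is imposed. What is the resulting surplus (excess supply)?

Equilibrium price would be P* = 51, so the floor at 88 binds.
At P = 88: D = 30, S = 437.
Surplus = 437 − 30 = 407.

Surplus = 407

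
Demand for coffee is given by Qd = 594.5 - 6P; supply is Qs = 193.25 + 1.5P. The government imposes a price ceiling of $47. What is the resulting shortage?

Shortage = 48.75

Equilibrium price would be P* = 53.5, so the ceiling at 47 binds.
At P = 47: Qd = 594.5 − 6(47) = 312.5, Qs = 193.25 + 1.5(47) = 263.75.
Shortage = 312.5 − 263.75 = 48.75.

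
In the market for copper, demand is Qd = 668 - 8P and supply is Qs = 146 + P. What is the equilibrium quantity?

Q* = 204

Set Qd = Qs: 668 - 8P = 146 + P.
522 = 9P, so P* = 58.
Q* = 668 − 8(58) = 204.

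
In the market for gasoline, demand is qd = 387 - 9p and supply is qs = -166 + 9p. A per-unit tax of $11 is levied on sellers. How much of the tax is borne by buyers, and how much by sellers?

Buyers bear $5.5, sellers bear $5.5

Pre-tax equilibrium: p* = 553/18, q* = 110.5.
Tax on sellers shifts supply to qs = -166 + 9(p − 11) = -265 + 9p.
387 - 9p = -265 + 9p gives buyer price pb = 326/9; sellers receive ps = 326/9 − 11 = 227/9.
New quantity: q = 387 − 9(326/9) = 61.
Buyer burden = 326/9 − 553/18 = 5.5; seller burden = 553/18 − 227/9 = 5.5.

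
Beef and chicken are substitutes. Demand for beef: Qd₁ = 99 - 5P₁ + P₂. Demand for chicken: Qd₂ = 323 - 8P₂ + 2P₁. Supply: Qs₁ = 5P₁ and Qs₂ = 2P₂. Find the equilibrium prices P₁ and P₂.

P₁ = 1313/98, P₂ = 1714/49

Market 1: 99 - 5P₁ + P₂ = 5P₁ → 10P₁ - P₂ = 99.
Market 2: 10P₂ - 2P₁ = 323.
Eliminating P₂: 10×(1) + 1×(2) gives 98P₁ = 1313, so P₁ = 1313/98.
Back-substitute into (2): P₂ = (323 + 2×1313/98) / 10 = 1714/49.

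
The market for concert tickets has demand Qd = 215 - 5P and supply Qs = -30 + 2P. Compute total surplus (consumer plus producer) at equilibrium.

Total surplus = 560

Equilibrium: 215 - 5P = -30 + 2P gives P* = 35, Q* = 40.
Demand choke price: P = 43; supply starts at P = 15.
CS = ½(43 − 35)(40) = 160; PS = ½(35 − 15)(40) = 400.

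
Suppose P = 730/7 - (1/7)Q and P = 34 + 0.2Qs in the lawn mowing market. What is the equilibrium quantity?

Set the two price expressions equal: 730/7 - (1/7)Q = 34 + 0.2Q.
492/7 = (12/35)Q, so Q* = 205.
P* = 730/7 − (1/7)(205) = 75.

Q* = 205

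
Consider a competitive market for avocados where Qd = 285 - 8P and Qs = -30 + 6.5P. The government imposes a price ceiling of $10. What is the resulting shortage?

Shortage = 170

Equilibrium price would be P* = 630/29, so the ceiling at 10 binds.
At P = 10: Qd = 285 − 8(10) = 205, Qs = -30 + 6.5(10) = 35.
Shortage = 205 − 35 = 170.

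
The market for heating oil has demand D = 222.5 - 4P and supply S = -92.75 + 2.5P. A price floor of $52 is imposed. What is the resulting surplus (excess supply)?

Equilibrium price would be P* = 48.5, so the floor at 52 binds.
At P = 52: D = 14.5, S = 37.25.
Surplus = 37.25 − 14.5 = 22.75.

Surplus = 22.75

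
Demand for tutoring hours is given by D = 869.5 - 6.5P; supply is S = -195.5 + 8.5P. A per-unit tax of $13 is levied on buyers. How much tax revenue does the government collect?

Pre-tax equilibrium: P* = 71, Q* = 408.
Tax on buyers shifts demand to D = 869.5 − 6.5(P + 13) = 785 - 6.5P.
785 - 6.5P = -195.5 + 8.5P gives seller price Ps = 1961/30; buyers pay Pb = 1961/30 + 13 = 2351/30.
New quantity: Q = 869.5 − 6.5(2351/30) = 21607/60.
Revenue = 13 × 21607/60 = 280891/60.

Tax revenue = 280891/60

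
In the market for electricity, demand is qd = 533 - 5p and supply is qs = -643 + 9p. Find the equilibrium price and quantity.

p* = 84, q* = 113

Set qd = qs: 533 - 5p = -643 + 9p.
1176 = 14p, so p* = 84.
q* = 533 − 5(84) = 113.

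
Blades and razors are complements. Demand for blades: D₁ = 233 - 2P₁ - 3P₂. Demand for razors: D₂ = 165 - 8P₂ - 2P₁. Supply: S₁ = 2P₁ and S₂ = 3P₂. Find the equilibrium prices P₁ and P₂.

Market 1: 233 - 2P₁ - 3P₂ = 2P₁ → 4P₁ + 3P₂ = 233.
Market 2: 11P₂ + 2P₁ = 165.
Eliminating P₂: 11×(1) − 3×(2) gives 38P₁ = 2068, so P₁ = 1034/19.
Back-substitute into (2): P₂ = (165 − 2×1034/19) / 11 = 97/19.

P₁ = 1034/19, P₂ = 97/19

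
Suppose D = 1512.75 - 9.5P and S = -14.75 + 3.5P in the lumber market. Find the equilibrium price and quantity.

P* = 117.5, Q* = 396.5

Set D = S: 1512.75 - 9.5P = -14.75 + 3.5P.
1527.5 = 13P, so P* = 117.5.
Q* = 1512.75 − 9.5(117.5) = 396.5.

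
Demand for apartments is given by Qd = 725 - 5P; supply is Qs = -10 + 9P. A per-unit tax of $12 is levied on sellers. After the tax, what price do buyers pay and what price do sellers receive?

Pre-tax equilibrium: P* = 52.5, Q* = 462.5.
Tax on sellers shifts supply to Qs = -10 + 9(P − 12) = -118 + 9P.
725 - 5P = -118 + 9P gives buyer price Pb = 843/14; sellers receive Ps = 843/14 − 12 = 675/14.
New quantity: Q = 725 − 5(843/14) = 5935/14.

Buyers pay 843/14, sellers receive 675/14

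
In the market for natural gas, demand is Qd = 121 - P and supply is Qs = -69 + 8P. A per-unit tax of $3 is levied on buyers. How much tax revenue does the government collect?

Pre-tax equilibrium: P* = 190/9, Q* = 899/9.
Tax on buyers shifts demand to Qd = 121 − 1(P + 3) = 118 - P.
118 - P = -69 + 8P gives seller price Ps = 187/9; buyers pay Pb = 187/9 + 3 = 214/9.
New quantity: Q = 121 − 1(214/9) = 875/9.
Revenue = 3 × 875/9 = 875/3.

Tax revenue = 875/3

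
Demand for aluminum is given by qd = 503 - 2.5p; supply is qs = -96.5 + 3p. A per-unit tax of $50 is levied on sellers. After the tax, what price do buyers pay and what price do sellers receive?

Pre-tax equilibrium: p* = 109, q* = 230.5.
Tax on sellers shifts supply to qs = -96.5 + 3(p − 50) = -246.5 + 3p.
503 - 2.5p = -246.5 + 3p gives buyer price pb = 1499/11; sellers receive ps = 1499/11 − 50 = 949/11.
New quantity: q = 503 − 2.5(1499/11) = 3571/22.

Buyers pay 1499/11, sellers receive 949/11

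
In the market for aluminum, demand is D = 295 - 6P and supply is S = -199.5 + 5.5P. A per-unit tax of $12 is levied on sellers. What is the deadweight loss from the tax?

Pre-tax equilibrium: P* = 43, Q* = 37.
Tax on sellers shifts supply to S = -199.5 + 5.5(P − 12) = -265.5 + 5.5P.
295 - 6P = -265.5 + 5.5P gives buyer price Pb = 1121/23; sellers receive Ps = 1121/23 − 12 = 845/23.
New quantity: Q = 295 − 6(1121/23) = 59/23.
DWL = ½ × 12 × (37 − 59/23) = 4752/23.

Deadweight loss = 4752/23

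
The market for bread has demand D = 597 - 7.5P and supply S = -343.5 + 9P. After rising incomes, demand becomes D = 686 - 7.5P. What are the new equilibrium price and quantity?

Original equilibrium: P* = 57, Q* = 169.5.
New equilibrium: 686 - 7.5P = -343.5 + 9P, so 1029.5 = 16.5P and P' = 2059/33; Q' = 686 − 7.5(2059/33) = 4797/22.

P' = 2059/33, Q' = 4797/22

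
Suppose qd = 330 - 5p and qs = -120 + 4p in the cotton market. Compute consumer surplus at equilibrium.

Consumer surplus = 640

Equilibrium: 330 - 5p = -120 + 4p gives p* = 50, q* = 80.
Demand choke price (qd = 0): p = 66.
CS = ½(66 − 50)(80) = 640.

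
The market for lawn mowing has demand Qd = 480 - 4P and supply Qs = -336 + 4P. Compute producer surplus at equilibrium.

Producer surplus = 648

Equilibrium: 480 - 4P = -336 + 4P gives P* = 102, Q* = 72.
Supply starts at P = 84 (where Qs = 0).
PS = ½(102 − 84)(72) = 648.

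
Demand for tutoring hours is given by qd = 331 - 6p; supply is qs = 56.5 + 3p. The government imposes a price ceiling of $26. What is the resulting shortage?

Equilibrium price would be p* = 30.5, so the ceiling at 26 binds.
At p = 26: qd = 331 − 6(26) = 175, qs = 56.5 + 3(26) = 134.5.
Shortage = 175 − 134.5 = 40.5.

Shortage = 40.5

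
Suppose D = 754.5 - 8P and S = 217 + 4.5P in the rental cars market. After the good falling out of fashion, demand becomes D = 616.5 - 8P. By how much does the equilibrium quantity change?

Original equilibrium: P* = 43, Q* = 410.5.
New equilibrium: 616.5 - 8P = 217 + 4.5P, so 399.5 = 12.5P and P' = 31.96; Q' = 616.5 − 8(31.96) = 360.82.
Change in quantity: 360.82 − 410.5 = -49.68.

ΔQ = -49.68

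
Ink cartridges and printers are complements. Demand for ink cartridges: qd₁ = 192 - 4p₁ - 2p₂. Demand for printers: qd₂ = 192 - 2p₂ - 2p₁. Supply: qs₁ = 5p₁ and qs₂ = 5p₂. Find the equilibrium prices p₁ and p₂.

Market 1: 192 - 4p₁ - 2p₂ = 5p₁ → 9p₁ + 2p₂ = 192.
Market 2: 7p₂ + 2p₁ = 192.
Eliminating p₂: 7×(1) − 2×(2) gives 59p₁ = 960, so p₁ = 960/59.
Back-substitute into (2): p₂ = (192 − 2×960/59) / 7 = 1344/59.

p₁ = 960/59, p₂ = 1344/59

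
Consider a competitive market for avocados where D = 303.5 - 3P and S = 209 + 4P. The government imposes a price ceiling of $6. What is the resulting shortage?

Equilibrium price would be P* = 13.5, so the ceiling at 6 binds.
At P = 6: D = 303.5 − 3(6) = 285.5, S = 209 + 4(6) = 233.
Shortage = 285.5 − 233 = 52.5.

Shortage = 52.5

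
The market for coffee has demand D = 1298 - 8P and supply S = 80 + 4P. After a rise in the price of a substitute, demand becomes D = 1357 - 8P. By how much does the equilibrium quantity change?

ΔQ = 59/3

Original equilibrium: P* = 101.5, Q* = 486.
New equilibrium: 1357 - 8P = 80 + 4P, so 1277 = 12P and P' = 1277/12; Q' = 1357 − 8(1277/12) = 1517/3.
Change in quantity: 1517/3 − 486 = 59/3.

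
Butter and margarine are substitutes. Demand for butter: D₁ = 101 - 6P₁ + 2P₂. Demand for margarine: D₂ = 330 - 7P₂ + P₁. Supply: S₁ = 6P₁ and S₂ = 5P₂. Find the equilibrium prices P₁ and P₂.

Market 1: 101 - 6P₁ + 2P₂ = 6P₁ → 12P₁ - 2P₂ = 101.
Market 2: 12P₂ - P₁ = 330.
Eliminating P₂: 12×(1) + 2×(2) gives 142P₁ = 1872, so P₁ = 936/71.
Back-substitute into (2): P₂ = (330 + 1×936/71) / 12 = 4061/142.

P₁ = 936/71, P₂ = 4061/142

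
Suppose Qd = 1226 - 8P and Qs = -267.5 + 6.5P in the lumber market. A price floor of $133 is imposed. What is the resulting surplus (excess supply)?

Surplus = 435

Equilibrium price would be P* = 103, so the floor at 133 binds.
At P = 133: Qd = 162, Qs = 597.
Surplus = 597 − 162 = 435.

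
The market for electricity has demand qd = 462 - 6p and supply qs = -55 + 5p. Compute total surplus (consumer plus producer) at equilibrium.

Equilibrium: 462 - 6p = -55 + 5p gives p* = 47, q* = 180.
Demand choke price: p = 77; supply starts at p = 11.
CS = ½(77 − 47)(180) = 2700; PS = ½(47 − 11)(180) = 3240.

Total surplus = 5940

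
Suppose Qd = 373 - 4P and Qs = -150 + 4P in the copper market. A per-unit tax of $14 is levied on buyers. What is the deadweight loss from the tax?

Deadweight loss = 196

Pre-tax equilibrium: P* = 65.375, Q* = 111.5.
Tax on buyers shifts demand to Qd = 373 − 4(P + 14) = 317 - 4P.
317 - 4P = -150 + 4P gives seller price Ps = 58.375; buyers pay Pb = 58.375 + 14 = 72.375.
New quantity: Q = 373 − 4(72.375) = 83.5.
DWL = ½ × 14 × (111.5 − 83.5) = 196.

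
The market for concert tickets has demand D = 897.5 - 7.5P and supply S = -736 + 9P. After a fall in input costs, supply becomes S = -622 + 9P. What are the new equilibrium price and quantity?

Original equilibrium: P* = 99, Q* = 155.
New equilibrium: 897.5 - 7.5P = -622 + 9P, so 1519.5 = 16.5P and P' = 1013/11; Q' = 897.5 − 7.5(1013/11) = 2275/11.

P' = 1013/11, Q' = 2275/11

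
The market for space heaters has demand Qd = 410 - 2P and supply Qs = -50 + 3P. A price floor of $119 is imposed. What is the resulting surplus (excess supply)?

Equilibrium price would be P* = 92, so the floor at 119 binds.
At P = 119: Qd = 172, Qs = 307.
Surplus = 307 − 172 = 135.

Surplus = 135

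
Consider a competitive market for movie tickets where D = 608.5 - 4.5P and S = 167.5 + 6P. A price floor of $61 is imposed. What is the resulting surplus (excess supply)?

Equilibrium price would be P* = 42, so the floor at 61 binds.
At P = 61: D = 334, S = 533.5.
Surplus = 533.5 − 334 = 199.5.

Surplus = 199.5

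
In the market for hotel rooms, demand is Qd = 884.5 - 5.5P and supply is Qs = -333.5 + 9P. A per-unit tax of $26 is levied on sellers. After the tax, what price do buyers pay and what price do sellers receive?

Pre-tax equilibrium: P* = 84, Q* = 422.5.
Tax on sellers shifts supply to Qs = -333.5 + 9(P − 26) = -567.5 + 9P.
884.5 - 5.5P = -567.5 + 9P gives buyer price Pb = 2904/29; sellers receive Ps = 2904/29 − 26 = 2150/29.
New quantity: Q = 884.5 − 5.5(2904/29) = 19357/58.

Buyers pay 2904/29, sellers receive 2150/29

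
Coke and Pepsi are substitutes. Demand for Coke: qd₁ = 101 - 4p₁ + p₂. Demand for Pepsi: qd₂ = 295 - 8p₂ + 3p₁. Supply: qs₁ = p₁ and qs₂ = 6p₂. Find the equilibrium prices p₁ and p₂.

p₁ = 1709/67, p₂ = 1778/67

Market 1: 101 - 4p₁ + p₂ = p₁ → 5p₁ - p₂ = 101.
Market 2: 14p₂ - 3p₁ = 295.
Eliminating p₂: 14×(1) + 1×(2) gives 67p₁ = 1709, so p₁ = 1709/67.
Back-substitute into (2): p₂ = (295 + 3×1709/67) / 14 = 1778/67.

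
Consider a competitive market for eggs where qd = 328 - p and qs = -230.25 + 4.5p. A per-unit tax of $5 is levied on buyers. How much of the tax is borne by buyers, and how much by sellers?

Pre-tax equilibrium: p* = 101.5, q* = 226.5.
Tax on buyers shifts demand to qd = 328 − 1(p + 5) = 323 - p.
323 - p = -230.25 + 4.5p gives seller price ps = 2213/22; buyers pay pb = 2213/22 + 5 = 2323/22.
New quantity: q = 328 − 1(2323/22) = 4893/22.
Buyer burden = 2323/22 − 101.5 = 45/11; seller burden = 101.5 − 2213/22 = 10/11.

Buyers bear 45/11, sellers bear 10/11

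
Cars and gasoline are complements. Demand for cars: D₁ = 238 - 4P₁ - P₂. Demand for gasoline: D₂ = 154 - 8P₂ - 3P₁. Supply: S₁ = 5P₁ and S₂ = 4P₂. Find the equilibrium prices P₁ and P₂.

P₁ = 386/15, P₂ = 6.4

Market 1: 238 - 4P₁ - P₂ = 5P₁ → 9P₁ + P₂ = 238.
Market 2: 12P₂ + 3P₁ = 154.
Eliminating P₂: 12×(1) − 1×(2) gives 105P₁ = 2702, so P₁ = 386/15.
Back-substitute into (2): P₂ = (154 − 3×386/15) / 12 = 6.4.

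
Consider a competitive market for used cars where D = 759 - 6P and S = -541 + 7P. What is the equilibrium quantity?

Set D = S: 759 - 6P = -541 + 7P.
1300 = 13P, so P* = 100.
Q* = 759 − 6(100) = 159.

Q* = 159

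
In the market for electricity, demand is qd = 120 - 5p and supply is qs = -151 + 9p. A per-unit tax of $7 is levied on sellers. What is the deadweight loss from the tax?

Deadweight loss = 78.75

Pre-tax equilibrium: p* = 271/14, q* = 325/14.
Tax on sellers shifts supply to qs = -151 + 9(p − 7) = -214 + 9p.
120 - 5p = -214 + 9p gives buyer price pb = 167/7; sellers receive ps = 167/7 − 7 = 118/7.
New quantity: q = 120 − 5(167/7) = 5/7.
DWL = ½ × 7 × (325/14 − 5/7) = 78.75.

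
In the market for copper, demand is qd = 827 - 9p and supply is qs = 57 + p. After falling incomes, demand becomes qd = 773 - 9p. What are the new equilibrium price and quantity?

p' = 71.6, q' = 128.6

Original equilibrium: p* = 77, q* = 134.
New equilibrium: 773 - 9p = 57 + p, so 716 = 10p and p' = 71.6; q' = 773 − 9(71.6) = 128.6.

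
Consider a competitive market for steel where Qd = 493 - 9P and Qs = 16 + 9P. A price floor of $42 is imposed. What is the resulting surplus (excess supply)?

Surplus = 279

Equilibrium price would be P* = 26.5, so the floor at 42 binds.
At P = 42: Qd = 115, Qs = 394.
Surplus = 394 − 115 = 279.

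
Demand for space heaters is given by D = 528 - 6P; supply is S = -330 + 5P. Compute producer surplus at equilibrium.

Equilibrium: 528 - 6P = -330 + 5P gives P* = 78, Q* = 60.
Supply starts at P = 66 (where S = 0).
PS = ½(78 − 66)(60) = 360.

Producer surplus = 360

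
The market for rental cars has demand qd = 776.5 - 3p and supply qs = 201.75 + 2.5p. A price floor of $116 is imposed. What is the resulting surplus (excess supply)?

Equilibrium price would be p* = 104.5, so the floor at 116 binds.
At p = 116: qd = 428.5, qs = 491.75.
Surplus = 491.75 − 428.5 = 63.25.

Surplus = 63.25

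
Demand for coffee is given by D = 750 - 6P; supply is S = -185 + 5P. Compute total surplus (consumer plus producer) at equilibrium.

Equilibrium: 750 - 6P = -185 + 5P gives P* = 85, Q* = 240.
Demand choke price: P = 125; supply starts at P = 37.
CS = ½(125 − 85)(240) = 4800; PS = ½(85 − 37)(240) = 5760.

Total surplus = 10560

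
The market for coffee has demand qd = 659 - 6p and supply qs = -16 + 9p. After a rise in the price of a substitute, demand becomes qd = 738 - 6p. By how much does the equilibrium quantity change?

Original equilibrium: p* = 45, q* = 389.
New equilibrium: 738 - 6p = -16 + 9p, so 754 = 15p and p' = 754/15; q' = 738 − 6(754/15) = 436.4.
Change in quantity: 436.4 − 389 = 47.4.

Δq = 47.4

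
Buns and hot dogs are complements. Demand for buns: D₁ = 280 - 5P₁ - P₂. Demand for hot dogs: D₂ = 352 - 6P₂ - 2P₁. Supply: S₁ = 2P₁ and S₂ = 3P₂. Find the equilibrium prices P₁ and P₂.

P₁ = 2168/61, P₂ = 1904/61

Market 1: 280 - 5P₁ - P₂ = 2P₁ → 7P₁ + P₂ = 280.
Market 2: 9P₂ + 2P₁ = 352.
Eliminating P₂: 9×(1) − 1×(2) gives 61P₁ = 2168, so P₁ = 2168/61.
Back-substitute into (2): P₂ = (352 − 2×2168/61) / 9 = 1904/61.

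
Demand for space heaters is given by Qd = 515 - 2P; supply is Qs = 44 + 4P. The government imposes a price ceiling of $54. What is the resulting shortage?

Shortage = 147

Equilibrium price would be P* = 78.5, so the ceiling at 54 binds.
At P = 54: Qd = 515 − 2(54) = 407, Qs = 44 + 4(54) = 260.
Shortage = 407 − 260 = 147.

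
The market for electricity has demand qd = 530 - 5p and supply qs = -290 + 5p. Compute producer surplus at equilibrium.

Producer surplus = 1440

Equilibrium: 530 - 5p = -290 + 5p gives p* = 82, q* = 120.
Supply starts at p = 58 (where qs = 0).
PS = ½(82 − 58)(120) = 1440.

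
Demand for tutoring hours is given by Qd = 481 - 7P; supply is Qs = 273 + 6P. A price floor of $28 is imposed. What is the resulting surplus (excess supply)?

Equilibrium price would be P* = 16, so the floor at 28 binds.
At P = 28: Qd = 285, Qs = 441.
Surplus = 441 − 285 = 156.

Surplus = 156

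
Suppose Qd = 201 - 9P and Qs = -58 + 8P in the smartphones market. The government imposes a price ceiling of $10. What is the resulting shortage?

Shortage = 89

Equilibrium price would be P* = 259/17, so the ceiling at 10 binds.
At P = 10: Qd = 201 − 9(10) = 111, Qs = -58 + 8(10) = 22.
Shortage = 111 − 22 = 89.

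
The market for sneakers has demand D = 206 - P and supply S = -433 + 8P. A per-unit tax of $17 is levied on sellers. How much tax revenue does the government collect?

Tax revenue = 18343/9

Pre-tax equilibrium: P* = 71, Q* = 135.
Tax on sellers shifts supply to S = -433 + 8(P − 17) = -569 + 8P.
206 - P = -569 + 8P gives buyer price Pb = 775/9; sellers receive Ps = 775/9 − 17 = 622/9.
New quantity: Q = 206 − 1(775/9) = 1079/9.
Revenue = 17 × 1079/9 = 18343/9.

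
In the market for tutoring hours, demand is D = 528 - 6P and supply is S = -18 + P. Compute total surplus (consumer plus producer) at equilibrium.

Total surplus = 2100

Equilibrium: 528 - 6P = -18 + P gives P* = 78, Q* = 60.
Demand choke price: P = 88; supply starts at P = 18.
CS = ½(88 − 78)(60) = 300; PS = ½(78 − 18)(60) = 1800.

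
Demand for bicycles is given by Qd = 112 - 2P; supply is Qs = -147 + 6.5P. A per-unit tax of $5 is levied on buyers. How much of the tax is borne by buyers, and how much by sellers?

Buyers bear 65/17, sellers bear 20/17

Pre-tax equilibrium: P* = 518/17, Q* = 868/17.
Tax on buyers shifts demand to Qd = 112 − 2(P + 5) = 102 - 2P.
102 - 2P = -147 + 6.5P gives seller price Ps = 498/17; buyers pay Pb = 498/17 + 5 = 583/17.
New quantity: Q = 112 − 2(583/17) = 738/17.
Buyer burden = 583/17 − 518/17 = 65/17; seller burden = 518/17 − 498/17 = 20/17.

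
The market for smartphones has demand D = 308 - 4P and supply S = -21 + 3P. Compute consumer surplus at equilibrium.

Equilibrium: 308 - 4P = -21 + 3P gives P* = 47, Q* = 120.
Demand choke price (D = 0): P = 77.
CS = ½(77 − 47)(120) = 1800.

Consumer surplus = 1800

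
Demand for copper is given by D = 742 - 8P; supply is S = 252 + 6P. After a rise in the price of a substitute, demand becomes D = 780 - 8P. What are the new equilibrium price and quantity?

P' = 264/7, Q' = 3348/7

Original equilibrium: P* = 35, Q* = 462.
New equilibrium: 780 - 8P = 252 + 6P, so 528 = 14P and P' = 264/7; Q' = 780 − 8(264/7) = 3348/7.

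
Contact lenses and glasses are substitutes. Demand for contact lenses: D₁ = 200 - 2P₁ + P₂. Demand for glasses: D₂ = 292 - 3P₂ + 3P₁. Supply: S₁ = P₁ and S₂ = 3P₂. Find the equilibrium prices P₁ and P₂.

Market 1: 200 - 2P₁ + P₂ = P₁ → 3P₁ - P₂ = 200.
Market 2: 6P₂ - 3P₁ = 292.
Eliminating P₂: 6×(1) + 1×(2) gives 15P₁ = 1492, so P₁ = 1492/15.
Back-substitute into (2): P₂ = (292 + 3×1492/15) / 6 = 98.4.

P₁ = 1492/15, P₂ = 98.4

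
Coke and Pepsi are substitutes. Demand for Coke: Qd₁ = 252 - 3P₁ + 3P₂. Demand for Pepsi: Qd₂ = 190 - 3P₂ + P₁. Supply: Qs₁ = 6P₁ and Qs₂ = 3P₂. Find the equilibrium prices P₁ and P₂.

Market 1: 252 - 3P₁ + 3P₂ = 6P₁ → 9P₁ - 3P₂ = 252.
Market 2: 6P₂ - P₁ = 190.
Eliminating P₂: 6×(1) + 3×(2) gives 51P₁ = 2082, so P₁ = 694/17.
Back-substitute into (2): P₂ = (190 + 1×694/17) / 6 = 654/17.

P₁ = 694/17, P₂ = 654/17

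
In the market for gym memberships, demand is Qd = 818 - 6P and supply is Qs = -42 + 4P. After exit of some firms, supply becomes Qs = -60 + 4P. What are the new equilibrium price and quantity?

P' = 87.8, Q' = 291.2

Original equilibrium: P* = 86, Q* = 302.
New equilibrium: 818 - 6P = -60 + 4P, so 878 = 10P and P' = 87.8; Q' = 818 − 6(87.8) = 291.2.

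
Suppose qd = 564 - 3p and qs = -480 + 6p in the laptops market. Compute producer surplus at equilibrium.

Producer surplus = 3888

Equilibrium: 564 - 3p = -480 + 6p gives p* = 116, q* = 216.
Supply starts at p = 80 (where qs = 0).
PS = ½(116 − 80)(216) = 3888.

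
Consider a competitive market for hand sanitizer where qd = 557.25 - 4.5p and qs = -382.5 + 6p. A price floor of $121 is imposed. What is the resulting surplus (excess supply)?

Surplus = 330.75

Equilibrium price would be p* = 89.5, so the floor at 121 binds.
At p = 121: qd = 12.75, qs = 343.5.
Surplus = 343.5 − 12.75 = 330.75.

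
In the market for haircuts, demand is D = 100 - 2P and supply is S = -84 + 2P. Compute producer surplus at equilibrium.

Producer surplus = 16

Equilibrium: 100 - 2P = -84 + 2P gives P* = 46, Q* = 8.
Supply starts at P = 42 (where S = 0).
PS = ½(46 − 42)(8) = 16.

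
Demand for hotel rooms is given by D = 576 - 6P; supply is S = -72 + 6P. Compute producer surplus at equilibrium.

Equilibrium: 576 - 6P = -72 + 6P gives P* = 54, Q* = 252.
Supply starts at P = 12 (where S = 0).
PS = ½(54 − 12)(252) = 5292.

Producer surplus = 5292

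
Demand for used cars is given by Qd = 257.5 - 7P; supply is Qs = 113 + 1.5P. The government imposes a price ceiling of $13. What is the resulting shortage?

Equilibrium price would be P* = 17, so the ceiling at 13 binds.
At P = 13: Qd = 257.5 − 7(13) = 166.5, Qs = 113 + 1.5(13) = 132.5.
Shortage = 166.5 − 132.5 = 34.

Shortage = 34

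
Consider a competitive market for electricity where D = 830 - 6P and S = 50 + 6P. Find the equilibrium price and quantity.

P* = 65, Q* = 440

Set D = S: 830 - 6P = 50 + 6P.
780 = 12P, so P* = 65.
Q* = 830 − 6(65) = 440.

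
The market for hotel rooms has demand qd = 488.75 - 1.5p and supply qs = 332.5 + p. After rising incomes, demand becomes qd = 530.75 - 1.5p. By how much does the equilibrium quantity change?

Original equilibrium: p* = 62.5, q* = 395.
New equilibrium: 530.75 - 1.5p = 332.5 + p, so 198.25 = 2.5p and p' = 79.3; q' = 530.75 − 1.5(79.3) = 411.8.
Change in quantity: 411.8 − 395 = 16.8.

Δq = 16.8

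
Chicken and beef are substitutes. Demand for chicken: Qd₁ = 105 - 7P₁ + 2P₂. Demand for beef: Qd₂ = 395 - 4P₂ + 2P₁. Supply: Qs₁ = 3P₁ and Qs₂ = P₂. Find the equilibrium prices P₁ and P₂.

P₁ = 1315/46, P₂ = 2080/23

Market 1: 105 - 7P₁ + 2P₂ = 3P₁ → 10P₁ - 2P₂ = 105.
Market 2: 5P₂ - 2P₁ = 395.
Eliminating P₂: 5×(1) + 2×(2) gives 46P₁ = 1315, so P₁ = 1315/46.
Back-substitute into (2): P₂ = (395 + 2×1315/46) / 5 = 2080/23.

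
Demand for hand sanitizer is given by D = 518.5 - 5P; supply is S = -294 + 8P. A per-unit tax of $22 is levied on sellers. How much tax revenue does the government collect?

Pre-tax equilibrium: P* = 62.5, Q* = 206.
Tax on sellers shifts supply to S = -294 + 8(P − 22) = -470 + 8P.
518.5 - 5P = -470 + 8P gives buyer price Pb = 1977/26; sellers receive Ps = 1977/26 − 22 = 1405/26.
New quantity: Q = 518.5 − 5(1977/26) = 1798/13.
Revenue = 22 × 1798/13 = 39556/13.

Tax revenue = 39556/13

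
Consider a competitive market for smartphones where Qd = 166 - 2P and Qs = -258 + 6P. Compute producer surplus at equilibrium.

Equilibrium: 166 - 2P = -258 + 6P gives P* = 53, Q* = 60.
Supply starts at P = 43 (where Qs = 0).
PS = ½(53 − 43)(60) = 300.

Producer surplus = 300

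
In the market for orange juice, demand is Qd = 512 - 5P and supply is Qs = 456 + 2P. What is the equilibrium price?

P* = 8

Set Qd = Qs: 512 - 5P = 456 + 2P.
56 = 7P, so P* = 8.
Q* = 512 − 5(8) = 472.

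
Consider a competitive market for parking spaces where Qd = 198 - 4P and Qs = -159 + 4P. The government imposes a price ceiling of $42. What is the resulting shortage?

Shortage = 21

Equilibrium price would be P* = 44.625, so the ceiling at 42 binds.
At P = 42: Qd = 198 − 4(42) = 30, Qs = -159 + 4(42) = 9.
Shortage = 30 − 9 = 21.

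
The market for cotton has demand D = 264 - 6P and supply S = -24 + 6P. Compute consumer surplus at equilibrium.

Equilibrium: 264 - 6P = -24 + 6P gives P* = 24, Q* = 120.
Demand choke price (D = 0): P = 44.
CS = ½(44 − 24)(120) = 1200.

Consumer surplus = 1200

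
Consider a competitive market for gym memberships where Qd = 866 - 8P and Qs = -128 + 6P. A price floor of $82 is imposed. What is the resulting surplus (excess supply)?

Surplus = 154

Equilibrium price would be P* = 71, so the floor at 82 binds.
At P = 82: Qd = 210, Qs = 364.
Surplus = 364 − 210 = 154.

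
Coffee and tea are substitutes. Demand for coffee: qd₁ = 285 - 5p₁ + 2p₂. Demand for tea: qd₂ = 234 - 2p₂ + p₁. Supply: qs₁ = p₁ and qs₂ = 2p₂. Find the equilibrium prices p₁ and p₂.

p₁ = 804/11, p₂ = 1689/22

Market 1: 285 - 5p₁ + 2p₂ = p₁ → 6p₁ - 2p₂ = 285.
Market 2: 4p₂ - p₁ = 234.
Eliminating p₂: 4×(1) + 2×(2) gives 22p₁ = 1608, so p₁ = 804/11.
Back-substitute into (2): p₂ = (234 + 1×804/11) / 4 = 1689/22.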